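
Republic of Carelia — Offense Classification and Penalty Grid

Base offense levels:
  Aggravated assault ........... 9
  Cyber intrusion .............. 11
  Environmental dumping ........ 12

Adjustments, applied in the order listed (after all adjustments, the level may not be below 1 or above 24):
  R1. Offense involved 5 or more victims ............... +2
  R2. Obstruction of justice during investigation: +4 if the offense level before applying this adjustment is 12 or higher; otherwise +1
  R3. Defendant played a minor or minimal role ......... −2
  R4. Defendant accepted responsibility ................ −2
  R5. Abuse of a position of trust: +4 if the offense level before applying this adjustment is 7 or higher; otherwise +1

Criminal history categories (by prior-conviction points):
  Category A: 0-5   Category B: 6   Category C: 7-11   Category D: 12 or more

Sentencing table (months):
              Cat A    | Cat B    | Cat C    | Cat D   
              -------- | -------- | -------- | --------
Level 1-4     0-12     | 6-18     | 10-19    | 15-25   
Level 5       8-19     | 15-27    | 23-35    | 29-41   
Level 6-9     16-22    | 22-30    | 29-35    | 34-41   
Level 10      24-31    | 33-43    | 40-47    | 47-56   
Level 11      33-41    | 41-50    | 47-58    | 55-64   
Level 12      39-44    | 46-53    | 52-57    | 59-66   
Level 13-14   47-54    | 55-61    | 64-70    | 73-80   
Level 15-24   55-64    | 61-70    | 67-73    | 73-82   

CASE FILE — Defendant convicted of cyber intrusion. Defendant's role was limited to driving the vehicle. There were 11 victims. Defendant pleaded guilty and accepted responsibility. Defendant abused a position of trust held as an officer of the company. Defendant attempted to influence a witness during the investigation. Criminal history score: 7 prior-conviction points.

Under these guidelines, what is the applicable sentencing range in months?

Base offense level for cyber intrusion: 11.
R1 applies: 11 + 2 = 13.
R2 applies (level before this adjustment is 13 ≥ 12, so +4): 13 + 4 = 17.
R3 applies: 17 − 2 = 15.
R4 applies: 15 − 2 = 13.
R5 applies (level before this adjustment is 13 ≥ 7, so +4): 13 + 4 = 17.
Final offense level: 17.
Criminal history: 7 prior points → Category C (7-11).
Level 17 falls in the 15-24 band.
Grid: Level 15-24 × Category C = 67-73 months.

67-73 months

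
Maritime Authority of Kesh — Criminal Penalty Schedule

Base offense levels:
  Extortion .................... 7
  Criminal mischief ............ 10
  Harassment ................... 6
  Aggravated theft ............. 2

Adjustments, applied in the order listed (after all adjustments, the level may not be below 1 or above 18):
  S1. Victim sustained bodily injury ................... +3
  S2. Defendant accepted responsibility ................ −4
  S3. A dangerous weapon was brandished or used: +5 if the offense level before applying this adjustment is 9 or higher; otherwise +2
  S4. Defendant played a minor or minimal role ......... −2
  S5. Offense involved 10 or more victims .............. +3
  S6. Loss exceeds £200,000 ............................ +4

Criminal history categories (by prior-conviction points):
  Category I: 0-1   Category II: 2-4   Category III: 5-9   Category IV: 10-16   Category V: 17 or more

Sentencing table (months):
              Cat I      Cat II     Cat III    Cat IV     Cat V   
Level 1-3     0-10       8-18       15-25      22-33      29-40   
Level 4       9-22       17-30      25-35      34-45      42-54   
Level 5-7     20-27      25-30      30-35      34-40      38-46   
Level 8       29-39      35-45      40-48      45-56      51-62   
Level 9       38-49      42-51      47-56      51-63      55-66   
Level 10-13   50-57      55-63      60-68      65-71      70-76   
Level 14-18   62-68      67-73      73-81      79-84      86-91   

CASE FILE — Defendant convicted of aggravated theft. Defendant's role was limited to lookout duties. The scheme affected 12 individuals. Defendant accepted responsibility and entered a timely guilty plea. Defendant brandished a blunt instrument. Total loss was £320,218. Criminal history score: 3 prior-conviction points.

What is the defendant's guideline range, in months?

Base offense level for aggravated theft: 2.
S1 does not apply.
S2 applies: 2 − 4 = -2.
S3 applies (level before this adjustment is -2 < 9, so +2): -2 + 2 = 0.
S4 applies: 0 − 2 = -2.
S5 applies: -2 + 3 = 1.
S6 applies: 1 + 4 = 5.
Final offense level: 5.
Criminal history: 3 prior points → Category II (2-4).
Level 5 falls in the 5-7 band.
Grid: Level 5-7 × Category II = 25-30 months.

25-30 months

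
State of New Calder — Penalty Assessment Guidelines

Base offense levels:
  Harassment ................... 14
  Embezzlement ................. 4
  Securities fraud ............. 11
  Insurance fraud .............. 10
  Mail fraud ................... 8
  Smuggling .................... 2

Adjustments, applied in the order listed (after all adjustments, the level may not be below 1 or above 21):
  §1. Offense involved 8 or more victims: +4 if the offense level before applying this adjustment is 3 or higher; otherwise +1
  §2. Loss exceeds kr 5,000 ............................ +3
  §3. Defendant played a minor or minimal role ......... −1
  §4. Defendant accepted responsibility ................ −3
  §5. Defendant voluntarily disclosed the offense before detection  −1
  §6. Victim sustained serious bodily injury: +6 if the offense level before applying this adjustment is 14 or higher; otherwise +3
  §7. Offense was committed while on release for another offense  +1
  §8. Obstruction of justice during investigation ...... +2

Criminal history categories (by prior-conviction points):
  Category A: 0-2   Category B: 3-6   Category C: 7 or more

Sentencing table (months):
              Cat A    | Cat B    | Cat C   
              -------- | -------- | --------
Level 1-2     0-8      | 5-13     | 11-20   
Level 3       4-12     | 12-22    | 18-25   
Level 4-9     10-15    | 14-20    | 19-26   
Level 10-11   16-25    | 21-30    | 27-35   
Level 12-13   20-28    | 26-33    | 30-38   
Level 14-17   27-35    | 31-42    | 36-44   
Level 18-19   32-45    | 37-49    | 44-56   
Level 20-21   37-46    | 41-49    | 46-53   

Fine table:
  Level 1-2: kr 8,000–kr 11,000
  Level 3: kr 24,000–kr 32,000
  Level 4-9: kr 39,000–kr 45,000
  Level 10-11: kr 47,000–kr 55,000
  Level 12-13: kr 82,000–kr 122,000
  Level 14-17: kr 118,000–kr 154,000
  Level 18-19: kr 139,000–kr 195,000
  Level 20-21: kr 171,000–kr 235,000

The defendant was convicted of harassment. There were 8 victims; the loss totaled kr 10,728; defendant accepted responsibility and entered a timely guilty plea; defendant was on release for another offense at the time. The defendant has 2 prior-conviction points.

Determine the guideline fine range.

kr 139,000–kr 195,000

Base offense level for harassment: 14.
§1 applies (level before this adjustment is 14 ≥ 3, so +4): 14 + 4 = 18.
§2 applies: 18 + 3 = 21.
§3 does not apply.
§4 applies: 21 − 3 = 18.
§5 does not apply.
§7 applies: 18 + 1 = 19.
Final offense level: 19.
Level 19 falls in the 18-19 band.
Fine table: Level 18-19 → kr 139,000–kr 195,000.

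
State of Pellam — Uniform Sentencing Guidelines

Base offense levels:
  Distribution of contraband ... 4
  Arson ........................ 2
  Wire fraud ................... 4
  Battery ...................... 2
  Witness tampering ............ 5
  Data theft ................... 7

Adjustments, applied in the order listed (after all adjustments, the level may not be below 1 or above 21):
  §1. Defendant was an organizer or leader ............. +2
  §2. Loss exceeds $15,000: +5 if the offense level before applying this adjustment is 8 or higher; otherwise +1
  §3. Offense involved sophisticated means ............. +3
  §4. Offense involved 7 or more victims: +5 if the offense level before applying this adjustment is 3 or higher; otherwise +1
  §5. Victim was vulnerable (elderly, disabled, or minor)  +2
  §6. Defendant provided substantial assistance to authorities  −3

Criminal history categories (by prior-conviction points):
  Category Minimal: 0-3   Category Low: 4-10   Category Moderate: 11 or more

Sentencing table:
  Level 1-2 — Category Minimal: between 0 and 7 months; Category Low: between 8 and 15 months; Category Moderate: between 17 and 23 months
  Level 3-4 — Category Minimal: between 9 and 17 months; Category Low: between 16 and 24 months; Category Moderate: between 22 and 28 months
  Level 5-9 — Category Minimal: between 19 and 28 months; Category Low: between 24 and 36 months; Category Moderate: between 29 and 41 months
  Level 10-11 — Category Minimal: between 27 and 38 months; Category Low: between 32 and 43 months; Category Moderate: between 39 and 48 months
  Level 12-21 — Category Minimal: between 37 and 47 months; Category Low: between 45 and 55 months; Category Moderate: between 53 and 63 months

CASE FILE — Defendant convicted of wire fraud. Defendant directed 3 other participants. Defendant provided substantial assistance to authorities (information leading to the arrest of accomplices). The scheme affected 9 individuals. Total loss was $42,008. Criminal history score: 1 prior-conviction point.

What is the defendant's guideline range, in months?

19-28 months

Base offense level for wire fraud: 4.
§1 applies: 4 + 2 = 6.
§2 applies (level before this adjustment is 6 < 8, so +1): 6 + 1 = 7.
§4 applies (level before this adjustment is 7 ≥ 3, so +5): 7 + 5 = 12.
§6 applies: 12 − 3 = 9.
Final offense level: 9.
Criminal history: 1 prior point → Category Minimal (0-3).
Level 9 falls in the 5-9 band.
Grid: Level 5-9 × Category Minimal = 19-28 months.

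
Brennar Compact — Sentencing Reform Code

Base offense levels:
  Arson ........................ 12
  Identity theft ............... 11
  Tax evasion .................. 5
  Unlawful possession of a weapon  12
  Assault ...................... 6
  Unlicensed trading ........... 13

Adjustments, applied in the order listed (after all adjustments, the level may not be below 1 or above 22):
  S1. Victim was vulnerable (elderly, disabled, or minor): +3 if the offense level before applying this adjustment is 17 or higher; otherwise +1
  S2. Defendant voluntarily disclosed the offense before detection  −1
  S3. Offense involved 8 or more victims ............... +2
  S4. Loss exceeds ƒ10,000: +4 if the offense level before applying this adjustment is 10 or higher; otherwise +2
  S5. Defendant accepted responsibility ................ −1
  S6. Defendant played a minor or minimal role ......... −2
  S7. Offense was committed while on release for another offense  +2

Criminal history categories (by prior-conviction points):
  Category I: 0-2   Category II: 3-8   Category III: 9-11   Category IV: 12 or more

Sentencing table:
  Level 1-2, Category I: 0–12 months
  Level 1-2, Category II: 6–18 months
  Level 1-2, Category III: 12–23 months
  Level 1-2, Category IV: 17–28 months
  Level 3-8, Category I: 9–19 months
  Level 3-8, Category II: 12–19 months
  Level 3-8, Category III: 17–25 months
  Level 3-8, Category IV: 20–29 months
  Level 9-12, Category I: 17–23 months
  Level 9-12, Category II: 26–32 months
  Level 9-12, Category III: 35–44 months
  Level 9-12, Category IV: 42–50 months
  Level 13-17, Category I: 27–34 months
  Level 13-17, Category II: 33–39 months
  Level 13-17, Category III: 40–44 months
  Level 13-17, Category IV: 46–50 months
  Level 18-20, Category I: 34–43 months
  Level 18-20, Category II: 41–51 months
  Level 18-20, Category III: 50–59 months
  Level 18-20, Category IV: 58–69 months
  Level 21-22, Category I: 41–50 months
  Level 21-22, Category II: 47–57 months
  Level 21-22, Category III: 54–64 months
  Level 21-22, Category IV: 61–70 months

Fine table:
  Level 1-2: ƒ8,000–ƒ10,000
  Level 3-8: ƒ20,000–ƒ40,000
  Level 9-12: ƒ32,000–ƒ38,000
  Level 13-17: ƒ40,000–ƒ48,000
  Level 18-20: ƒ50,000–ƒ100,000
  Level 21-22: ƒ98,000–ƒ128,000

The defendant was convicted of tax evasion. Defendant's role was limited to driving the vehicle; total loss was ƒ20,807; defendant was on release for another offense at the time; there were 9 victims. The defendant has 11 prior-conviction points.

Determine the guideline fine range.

ƒ32,000–ƒ38,000

Base offense level for tax evasion: 5.
S3 applies: 5 + 2 = 7.
S4 applies (level before this adjustment is 7 < 10, so +2): 7 + 2 = 9.
S6 applies: 9 − 2 = 7.
S7 applies: 7 + 2 = 9.
Final offense level: 9.
Level 9 falls in the 9-12 band.
Fine table: Level 9-12 → ƒ32,000–ƒ38,000.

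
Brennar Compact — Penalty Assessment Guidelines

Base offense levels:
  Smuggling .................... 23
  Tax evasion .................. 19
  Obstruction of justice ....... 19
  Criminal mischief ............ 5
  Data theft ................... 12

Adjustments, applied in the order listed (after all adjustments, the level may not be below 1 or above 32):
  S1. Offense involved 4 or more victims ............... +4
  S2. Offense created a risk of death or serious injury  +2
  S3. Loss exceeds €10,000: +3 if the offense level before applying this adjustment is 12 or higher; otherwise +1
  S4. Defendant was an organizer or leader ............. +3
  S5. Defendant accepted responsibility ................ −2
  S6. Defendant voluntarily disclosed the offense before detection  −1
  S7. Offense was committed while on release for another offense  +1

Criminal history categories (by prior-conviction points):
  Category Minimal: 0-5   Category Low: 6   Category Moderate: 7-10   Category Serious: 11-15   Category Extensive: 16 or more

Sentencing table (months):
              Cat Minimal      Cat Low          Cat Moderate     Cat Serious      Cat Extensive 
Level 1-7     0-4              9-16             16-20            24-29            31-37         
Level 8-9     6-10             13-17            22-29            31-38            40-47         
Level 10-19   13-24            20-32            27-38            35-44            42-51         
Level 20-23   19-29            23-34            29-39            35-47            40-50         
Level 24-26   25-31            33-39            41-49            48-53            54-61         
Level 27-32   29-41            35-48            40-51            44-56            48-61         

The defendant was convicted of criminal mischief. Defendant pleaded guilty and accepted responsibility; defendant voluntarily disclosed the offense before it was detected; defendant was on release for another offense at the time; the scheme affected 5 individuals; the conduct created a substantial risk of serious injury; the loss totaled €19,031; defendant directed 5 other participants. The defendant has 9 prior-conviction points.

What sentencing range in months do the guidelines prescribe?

27-38 months

Base offense level for criminal mischief: 5.
S1 applies: 5 + 4 = 9.
S2 applies: 9 + 2 = 11.
S3 applies (level before this adjustment is 11 < 12, so +1): 11 + 1 = 12.
S4 applies: 12 + 3 = 15.
S5 applies: 15 − 2 = 13.
S6 applies: 13 − 1 = 12.
S7 applies: 12 + 1 = 13.
Final offense level: 13.
Criminal history: 9 prior points → Category Moderate (7-10).
Level 13 falls in the 10-19 band.
Grid: Level 10-19 × Category Moderate = 27-38 months.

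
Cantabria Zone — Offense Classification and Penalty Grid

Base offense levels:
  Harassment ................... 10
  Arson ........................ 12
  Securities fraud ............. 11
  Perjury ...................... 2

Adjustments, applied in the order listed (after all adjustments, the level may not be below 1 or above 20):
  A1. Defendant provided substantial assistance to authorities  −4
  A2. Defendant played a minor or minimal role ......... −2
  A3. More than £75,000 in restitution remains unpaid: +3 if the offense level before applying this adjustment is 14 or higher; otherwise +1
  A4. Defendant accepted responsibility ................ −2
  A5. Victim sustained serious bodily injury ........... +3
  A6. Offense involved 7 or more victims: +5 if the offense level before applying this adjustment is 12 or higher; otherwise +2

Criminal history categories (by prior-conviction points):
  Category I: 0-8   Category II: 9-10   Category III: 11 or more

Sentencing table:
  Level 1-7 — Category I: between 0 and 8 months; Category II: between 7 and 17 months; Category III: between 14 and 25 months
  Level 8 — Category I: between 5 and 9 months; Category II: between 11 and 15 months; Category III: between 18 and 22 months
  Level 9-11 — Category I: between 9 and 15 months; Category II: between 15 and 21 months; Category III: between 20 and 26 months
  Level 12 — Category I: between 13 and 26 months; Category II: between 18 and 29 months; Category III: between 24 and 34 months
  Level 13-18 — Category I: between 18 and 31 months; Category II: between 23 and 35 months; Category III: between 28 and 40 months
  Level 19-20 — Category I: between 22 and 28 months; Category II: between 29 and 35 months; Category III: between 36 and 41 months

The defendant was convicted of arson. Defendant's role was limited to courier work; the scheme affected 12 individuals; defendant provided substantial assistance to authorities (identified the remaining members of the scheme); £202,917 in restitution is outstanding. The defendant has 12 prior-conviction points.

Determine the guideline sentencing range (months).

20-26 months

Base offense level for arson: 12.
A1 applies: 12 − 4 = 8.
A2 applies: 8 − 2 = 6.
A3 applies (level before this adjustment is 6 < 14, so +1): 6 + 1 = 7.
A6 applies (level before this adjustment is 7 < 12, so +2): 7 + 2 = 9.
Final offense level: 9.
Criminal history: 12 prior points → Category III (11+).
Level 9 falls in the 9-11 band.
Grid: Level 9-11 × Category III = 20-26 months.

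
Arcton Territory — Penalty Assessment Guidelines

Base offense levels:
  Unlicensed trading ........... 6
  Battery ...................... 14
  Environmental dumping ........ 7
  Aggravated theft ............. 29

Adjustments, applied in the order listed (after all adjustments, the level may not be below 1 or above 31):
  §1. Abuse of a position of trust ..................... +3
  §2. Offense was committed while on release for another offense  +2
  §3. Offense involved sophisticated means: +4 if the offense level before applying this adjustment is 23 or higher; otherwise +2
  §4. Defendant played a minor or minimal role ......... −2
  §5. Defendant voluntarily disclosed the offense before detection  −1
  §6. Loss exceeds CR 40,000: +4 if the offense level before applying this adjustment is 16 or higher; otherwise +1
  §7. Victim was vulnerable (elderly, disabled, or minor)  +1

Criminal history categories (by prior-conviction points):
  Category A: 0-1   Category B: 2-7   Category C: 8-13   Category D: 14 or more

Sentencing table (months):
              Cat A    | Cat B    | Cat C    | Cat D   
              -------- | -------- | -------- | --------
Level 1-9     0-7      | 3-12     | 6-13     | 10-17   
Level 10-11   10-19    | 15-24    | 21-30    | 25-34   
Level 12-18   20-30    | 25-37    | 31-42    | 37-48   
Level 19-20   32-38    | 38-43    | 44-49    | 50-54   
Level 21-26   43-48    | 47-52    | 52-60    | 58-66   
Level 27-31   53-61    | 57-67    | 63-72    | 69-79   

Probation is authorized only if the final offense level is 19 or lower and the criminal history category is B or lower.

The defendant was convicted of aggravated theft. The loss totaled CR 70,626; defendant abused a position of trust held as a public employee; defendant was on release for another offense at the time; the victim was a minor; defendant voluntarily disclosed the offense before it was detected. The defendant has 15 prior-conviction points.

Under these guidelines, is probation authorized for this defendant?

No

Base offense level for aggravated theft: 29.
§1 applies: 29 + 3 = 32.
§2 applies: 32 + 2 = 34.
§5 applies: 34 − 1 = 33.
§6 applies (level before this adjustment is 33 ≥ 16, so +4): 33 + 4 = 37.
§7 applies: 37 + 1 = 38.
Level 38 exceeds the maximum of 31; capped at 31.
Final offense level: 31.
Criminal history: 15 prior points → Category D (14+).
Level 31 falls in the 27-31 band.
Grid: Level 27-31 × Category D = 69-79 months.
Probation check: level 31 > 19 and category D > B → not eligible.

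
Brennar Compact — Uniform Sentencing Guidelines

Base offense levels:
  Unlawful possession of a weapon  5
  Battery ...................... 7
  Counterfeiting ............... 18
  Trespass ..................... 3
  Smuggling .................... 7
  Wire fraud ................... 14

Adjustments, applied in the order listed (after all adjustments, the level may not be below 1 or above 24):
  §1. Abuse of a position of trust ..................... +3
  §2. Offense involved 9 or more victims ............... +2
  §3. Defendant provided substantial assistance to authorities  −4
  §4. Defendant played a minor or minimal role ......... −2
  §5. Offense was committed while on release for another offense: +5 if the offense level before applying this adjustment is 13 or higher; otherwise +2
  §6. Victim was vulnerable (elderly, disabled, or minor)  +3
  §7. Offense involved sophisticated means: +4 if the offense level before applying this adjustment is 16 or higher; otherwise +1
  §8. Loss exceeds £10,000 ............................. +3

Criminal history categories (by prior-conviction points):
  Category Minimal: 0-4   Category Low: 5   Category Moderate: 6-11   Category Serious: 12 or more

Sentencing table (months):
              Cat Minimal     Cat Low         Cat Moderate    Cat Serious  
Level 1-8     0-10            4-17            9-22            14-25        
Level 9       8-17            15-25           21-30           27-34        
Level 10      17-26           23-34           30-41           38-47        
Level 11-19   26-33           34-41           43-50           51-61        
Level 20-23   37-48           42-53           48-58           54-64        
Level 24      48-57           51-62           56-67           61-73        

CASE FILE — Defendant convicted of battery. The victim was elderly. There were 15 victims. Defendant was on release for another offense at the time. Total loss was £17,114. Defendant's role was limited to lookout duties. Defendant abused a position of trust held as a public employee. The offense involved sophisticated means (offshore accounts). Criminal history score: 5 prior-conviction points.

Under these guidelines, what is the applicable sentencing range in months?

Base offense level for battery: 7.
§1 applies: 7 + 3 = 10.
§2 applies: 10 + 2 = 12.
§3 does not apply.
§4 applies: 12 − 2 = 10.
§5 applies (level before this adjustment is 10 < 13, so +2): 10 + 2 = 12.
§6 applies: 12 + 3 = 15.
§7 applies (level before this adjustment is 15 < 16, so +1): 15 + 1 = 16.
§8 applies: 16 + 3 = 19.
Final offense level: 19.
Criminal history: 5 prior points → Category Low (5).
Level 19 falls in the 11-19 band.
Grid: Level 11-19 × Category Low = 34-41 months.

34-41 months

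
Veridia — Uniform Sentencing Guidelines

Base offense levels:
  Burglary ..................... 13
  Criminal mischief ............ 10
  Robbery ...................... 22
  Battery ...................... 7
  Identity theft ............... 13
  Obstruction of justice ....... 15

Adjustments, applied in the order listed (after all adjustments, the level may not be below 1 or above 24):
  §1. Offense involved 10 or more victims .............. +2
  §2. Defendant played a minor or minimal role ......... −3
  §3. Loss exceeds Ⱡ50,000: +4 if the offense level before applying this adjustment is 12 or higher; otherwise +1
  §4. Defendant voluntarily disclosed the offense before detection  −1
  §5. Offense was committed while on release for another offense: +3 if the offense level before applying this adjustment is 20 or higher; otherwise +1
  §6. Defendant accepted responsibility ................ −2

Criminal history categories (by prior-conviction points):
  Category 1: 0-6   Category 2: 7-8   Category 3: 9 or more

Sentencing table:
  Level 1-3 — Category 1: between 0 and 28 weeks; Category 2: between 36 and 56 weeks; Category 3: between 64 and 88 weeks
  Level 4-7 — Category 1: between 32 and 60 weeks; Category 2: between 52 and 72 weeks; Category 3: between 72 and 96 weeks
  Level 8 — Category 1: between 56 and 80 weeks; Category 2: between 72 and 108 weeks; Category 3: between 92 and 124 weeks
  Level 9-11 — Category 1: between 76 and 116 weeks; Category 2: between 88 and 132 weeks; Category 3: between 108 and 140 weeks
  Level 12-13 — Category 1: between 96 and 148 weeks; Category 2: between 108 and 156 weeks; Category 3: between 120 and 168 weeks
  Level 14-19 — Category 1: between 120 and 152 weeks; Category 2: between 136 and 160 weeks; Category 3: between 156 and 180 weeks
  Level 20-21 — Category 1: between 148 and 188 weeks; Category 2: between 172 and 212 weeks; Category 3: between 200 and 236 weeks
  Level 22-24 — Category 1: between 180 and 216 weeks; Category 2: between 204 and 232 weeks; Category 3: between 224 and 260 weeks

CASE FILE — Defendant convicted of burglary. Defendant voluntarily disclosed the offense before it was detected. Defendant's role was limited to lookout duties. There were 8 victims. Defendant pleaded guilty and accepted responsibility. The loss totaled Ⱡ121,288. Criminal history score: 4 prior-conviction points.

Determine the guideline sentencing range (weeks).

Base offense level for burglary: 13.
§2 applies: 13 − 3 = 10.
§3 applies (level before this adjustment is 10 < 12, so +1): 10 + 1 = 11.
§4 applies: 11 − 1 = 10.
§6 applies: 10 − 2 = 8.
Final offense level: 8.
Criminal history: 4 prior points → Category 1 (0-6).
Level 8 falls in the 8 band.
Grid: Level 8 × Category 1 = 56-80 weeks.

56-80 weeks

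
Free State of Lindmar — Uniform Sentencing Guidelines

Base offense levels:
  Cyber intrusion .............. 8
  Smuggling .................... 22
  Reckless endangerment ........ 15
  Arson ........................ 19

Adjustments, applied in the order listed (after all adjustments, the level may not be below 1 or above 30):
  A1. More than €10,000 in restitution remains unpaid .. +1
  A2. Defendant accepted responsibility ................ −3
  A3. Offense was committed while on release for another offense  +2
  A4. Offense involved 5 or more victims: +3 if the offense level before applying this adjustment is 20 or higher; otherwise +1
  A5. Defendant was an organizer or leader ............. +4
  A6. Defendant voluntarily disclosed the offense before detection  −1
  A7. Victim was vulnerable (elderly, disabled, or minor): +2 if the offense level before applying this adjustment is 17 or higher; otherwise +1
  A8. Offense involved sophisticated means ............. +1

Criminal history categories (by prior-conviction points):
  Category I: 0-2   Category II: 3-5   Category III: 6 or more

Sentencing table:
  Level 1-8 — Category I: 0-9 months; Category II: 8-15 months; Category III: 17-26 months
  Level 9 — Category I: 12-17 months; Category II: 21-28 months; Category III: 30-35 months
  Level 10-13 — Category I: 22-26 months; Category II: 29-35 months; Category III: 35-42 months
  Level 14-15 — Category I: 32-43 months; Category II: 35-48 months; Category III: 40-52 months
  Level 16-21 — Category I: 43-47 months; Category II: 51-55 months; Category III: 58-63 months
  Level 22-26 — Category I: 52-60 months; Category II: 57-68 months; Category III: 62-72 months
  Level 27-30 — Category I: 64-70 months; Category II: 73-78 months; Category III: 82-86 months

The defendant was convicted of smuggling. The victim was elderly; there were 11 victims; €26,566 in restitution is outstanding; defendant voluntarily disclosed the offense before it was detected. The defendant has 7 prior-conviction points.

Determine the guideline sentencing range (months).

Base offense level for smuggling: 22.
A1 applies: 22 + 1 = 23.
A2 does not apply.
A3 does not apply.
A4 applies (level before this adjustment is 23 ≥ 20, so +3): 23 + 3 = 26.
A6 applies: 26 − 1 = 25.
A7 applies (level before this adjustment is 25 ≥ 17, so +2): 25 + 2 = 27.
Final offense level: 27.
Criminal history: 7 prior points → Category III (6+).
Level 27 falls in the 27-30 band.
Grid: Level 27-30 × Category III = 82-86 months.

82-86 months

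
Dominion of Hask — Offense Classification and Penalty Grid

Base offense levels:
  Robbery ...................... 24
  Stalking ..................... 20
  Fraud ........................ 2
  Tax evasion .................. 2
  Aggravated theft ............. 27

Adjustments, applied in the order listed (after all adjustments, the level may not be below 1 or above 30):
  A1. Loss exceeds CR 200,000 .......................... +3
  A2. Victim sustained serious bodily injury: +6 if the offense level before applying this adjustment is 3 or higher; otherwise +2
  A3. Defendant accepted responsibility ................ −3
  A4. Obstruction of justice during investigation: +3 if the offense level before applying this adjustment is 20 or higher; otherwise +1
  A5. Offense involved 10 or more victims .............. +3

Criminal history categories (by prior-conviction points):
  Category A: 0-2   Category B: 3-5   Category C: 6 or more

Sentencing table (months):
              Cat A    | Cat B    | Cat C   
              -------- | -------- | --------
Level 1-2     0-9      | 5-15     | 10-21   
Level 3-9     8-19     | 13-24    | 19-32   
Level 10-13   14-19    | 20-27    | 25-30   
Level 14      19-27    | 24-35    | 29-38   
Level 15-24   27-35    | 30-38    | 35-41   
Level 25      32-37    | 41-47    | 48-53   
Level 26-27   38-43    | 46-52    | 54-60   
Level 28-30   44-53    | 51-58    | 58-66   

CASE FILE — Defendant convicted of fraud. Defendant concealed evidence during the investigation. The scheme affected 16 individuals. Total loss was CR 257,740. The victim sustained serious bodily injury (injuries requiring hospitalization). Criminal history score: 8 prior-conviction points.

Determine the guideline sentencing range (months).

35-41 months

Base offense level for fraud: 2.
A1 applies: 2 + 3 = 5.
A2 applies (level before this adjustment is 5 ≥ 3, so +6): 5 + 6 = 11.
A4 applies (level before this adjustment is 11 < 20, so +1): 11 + 1 = 12.
A5 applies: 12 + 3 = 15.
Final offense level: 15.
Criminal history: 8 prior points → Category C (6+).
Level 15 falls in the 15-24 band.
Grid: Level 15-24 × Category C = 35-41 months.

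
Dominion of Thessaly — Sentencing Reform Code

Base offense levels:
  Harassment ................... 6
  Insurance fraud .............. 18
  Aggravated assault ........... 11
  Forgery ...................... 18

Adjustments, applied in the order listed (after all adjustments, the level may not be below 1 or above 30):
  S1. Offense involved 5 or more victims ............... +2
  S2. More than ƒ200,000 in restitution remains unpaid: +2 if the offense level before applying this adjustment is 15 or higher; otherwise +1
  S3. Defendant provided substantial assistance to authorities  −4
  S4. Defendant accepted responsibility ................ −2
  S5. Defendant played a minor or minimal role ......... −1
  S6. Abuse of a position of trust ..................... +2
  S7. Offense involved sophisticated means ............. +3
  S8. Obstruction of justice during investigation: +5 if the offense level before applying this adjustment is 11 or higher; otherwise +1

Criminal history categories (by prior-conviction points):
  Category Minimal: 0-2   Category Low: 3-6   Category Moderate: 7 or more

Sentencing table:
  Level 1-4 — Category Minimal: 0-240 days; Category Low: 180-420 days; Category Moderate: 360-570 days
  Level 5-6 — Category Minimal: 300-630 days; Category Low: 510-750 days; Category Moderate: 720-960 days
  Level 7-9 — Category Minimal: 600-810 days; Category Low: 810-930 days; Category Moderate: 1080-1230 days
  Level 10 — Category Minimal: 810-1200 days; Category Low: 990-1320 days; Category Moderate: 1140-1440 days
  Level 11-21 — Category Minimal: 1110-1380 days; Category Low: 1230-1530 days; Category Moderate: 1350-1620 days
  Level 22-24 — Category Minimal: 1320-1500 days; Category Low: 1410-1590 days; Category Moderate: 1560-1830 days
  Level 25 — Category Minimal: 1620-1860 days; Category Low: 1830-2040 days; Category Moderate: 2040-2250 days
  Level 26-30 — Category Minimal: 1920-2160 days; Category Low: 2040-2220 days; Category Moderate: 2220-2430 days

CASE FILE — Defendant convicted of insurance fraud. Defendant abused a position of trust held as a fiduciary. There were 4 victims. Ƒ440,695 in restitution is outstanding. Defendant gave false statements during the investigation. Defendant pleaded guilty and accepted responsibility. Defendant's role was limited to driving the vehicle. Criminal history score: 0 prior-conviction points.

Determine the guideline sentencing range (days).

1320-1500 days

Base offense level for insurance fraud: 18.
S1 does not apply.
S2 applies (level before this adjustment is 18 ≥ 15, so +2): 18 + 2 = 20.
S3 does not apply.
S4 applies: 20 − 2 = 18.
S5 applies: 18 − 1 = 17.
S6 applies: 17 + 2 = 19.
S8 applies (level before this adjustment is 19 ≥ 11, so +5): 19 + 5 = 24.
Final offense level: 24.
Criminal history: 0 prior points → Category Minimal (0-2).
Level 24 falls in the 22-24 band.
Grid: Level 22-24 × Category Minimal = 1320-1500 days.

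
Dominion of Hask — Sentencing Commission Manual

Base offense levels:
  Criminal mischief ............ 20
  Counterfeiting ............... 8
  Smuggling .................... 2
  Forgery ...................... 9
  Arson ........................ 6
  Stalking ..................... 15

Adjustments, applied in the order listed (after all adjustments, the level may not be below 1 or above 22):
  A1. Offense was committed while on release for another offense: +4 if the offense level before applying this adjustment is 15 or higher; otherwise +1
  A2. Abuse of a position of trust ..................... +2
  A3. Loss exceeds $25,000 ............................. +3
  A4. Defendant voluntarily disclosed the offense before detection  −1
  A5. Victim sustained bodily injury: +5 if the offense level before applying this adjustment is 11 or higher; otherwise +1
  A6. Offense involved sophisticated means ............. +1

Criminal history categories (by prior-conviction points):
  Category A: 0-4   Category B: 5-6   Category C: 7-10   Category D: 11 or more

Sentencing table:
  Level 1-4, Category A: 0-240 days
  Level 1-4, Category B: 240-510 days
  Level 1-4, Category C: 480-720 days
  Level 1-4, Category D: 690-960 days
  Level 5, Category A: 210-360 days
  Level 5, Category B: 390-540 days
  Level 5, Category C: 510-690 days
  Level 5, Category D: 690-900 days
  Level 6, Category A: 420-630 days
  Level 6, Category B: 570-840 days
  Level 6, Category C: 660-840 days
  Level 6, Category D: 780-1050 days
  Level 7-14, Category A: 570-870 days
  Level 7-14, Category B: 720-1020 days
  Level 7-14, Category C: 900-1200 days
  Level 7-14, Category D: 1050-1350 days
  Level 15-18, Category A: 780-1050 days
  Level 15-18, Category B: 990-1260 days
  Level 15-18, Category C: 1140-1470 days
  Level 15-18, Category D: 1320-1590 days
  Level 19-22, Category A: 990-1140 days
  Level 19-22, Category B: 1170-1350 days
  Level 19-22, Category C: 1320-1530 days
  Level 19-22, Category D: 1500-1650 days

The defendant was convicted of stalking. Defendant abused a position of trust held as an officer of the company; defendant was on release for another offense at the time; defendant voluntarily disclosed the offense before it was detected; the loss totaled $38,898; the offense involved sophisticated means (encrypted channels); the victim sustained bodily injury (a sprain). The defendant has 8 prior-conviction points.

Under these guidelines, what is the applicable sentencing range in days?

Base offense level for stalking: 15.
A1 applies (level before this adjustment is 15 ≥ 15, so +4): 15 + 4 = 19.
A2 applies: 19 + 2 = 21.
A3 applies: 21 + 3 = 24.
A4 applies: 24 − 1 = 23.
A5 applies (level before this adjustment is 23 ≥ 11, so +5): 23 + 5 = 28.
A6 applies: 28 + 1 = 29.
Level 29 exceeds the maximum of 22; capped at 22.
Final offense level: 22.
Criminal history: 8 prior points → Category C (7-10).
Level 22 falls in the 19-22 band.
Grid: Level 19-22 × Category C = 1320-1530 days.

1320-1530 days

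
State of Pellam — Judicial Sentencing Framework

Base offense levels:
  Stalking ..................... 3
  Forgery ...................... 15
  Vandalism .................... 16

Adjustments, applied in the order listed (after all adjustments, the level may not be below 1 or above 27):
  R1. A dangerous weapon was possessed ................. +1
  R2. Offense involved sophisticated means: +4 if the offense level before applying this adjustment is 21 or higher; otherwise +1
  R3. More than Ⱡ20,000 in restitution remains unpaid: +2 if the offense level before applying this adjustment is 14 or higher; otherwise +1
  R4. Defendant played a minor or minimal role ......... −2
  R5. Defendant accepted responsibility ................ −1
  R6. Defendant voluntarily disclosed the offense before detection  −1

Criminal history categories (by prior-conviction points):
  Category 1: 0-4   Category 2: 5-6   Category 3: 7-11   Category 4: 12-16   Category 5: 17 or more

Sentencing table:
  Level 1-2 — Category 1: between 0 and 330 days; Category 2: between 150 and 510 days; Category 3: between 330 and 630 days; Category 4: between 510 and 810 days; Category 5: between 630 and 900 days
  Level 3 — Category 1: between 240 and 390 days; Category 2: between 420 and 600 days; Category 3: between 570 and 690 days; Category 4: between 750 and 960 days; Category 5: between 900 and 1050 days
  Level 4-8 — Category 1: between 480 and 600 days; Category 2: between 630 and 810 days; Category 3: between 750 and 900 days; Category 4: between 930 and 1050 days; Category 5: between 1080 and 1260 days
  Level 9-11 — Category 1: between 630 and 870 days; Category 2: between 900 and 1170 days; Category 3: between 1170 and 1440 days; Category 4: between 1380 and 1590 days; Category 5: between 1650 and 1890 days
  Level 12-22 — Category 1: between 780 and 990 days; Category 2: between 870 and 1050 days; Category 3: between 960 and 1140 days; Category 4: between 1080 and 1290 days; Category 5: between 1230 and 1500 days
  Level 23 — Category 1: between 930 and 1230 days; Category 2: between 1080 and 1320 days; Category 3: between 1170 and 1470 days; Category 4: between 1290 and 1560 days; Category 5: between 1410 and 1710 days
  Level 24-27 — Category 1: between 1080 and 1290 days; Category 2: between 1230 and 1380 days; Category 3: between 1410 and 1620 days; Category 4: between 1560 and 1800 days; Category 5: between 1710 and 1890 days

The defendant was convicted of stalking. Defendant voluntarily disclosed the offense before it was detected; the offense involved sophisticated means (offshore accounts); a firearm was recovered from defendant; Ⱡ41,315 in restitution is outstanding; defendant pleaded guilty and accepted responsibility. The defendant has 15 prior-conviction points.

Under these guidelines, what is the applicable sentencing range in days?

930-1050 days

Base offense level for stalking: 3.
R1 applies: 3 + 1 = 4.
R2 applies (level before this adjustment is 4 < 21, so +1): 4 + 1 = 5.
R3 applies (level before this adjustment is 5 < 14, so +1): 5 + 1 = 6.
R5 applies: 6 − 1 = 5.
R6 applies: 5 − 1 = 4.
Final offense level: 4.
Criminal history: 15 prior points → Category 4 (12-16).
Level 4 falls in the 4-8 band.
Grid: Level 4-8 × Category 4 = 930-1050 days.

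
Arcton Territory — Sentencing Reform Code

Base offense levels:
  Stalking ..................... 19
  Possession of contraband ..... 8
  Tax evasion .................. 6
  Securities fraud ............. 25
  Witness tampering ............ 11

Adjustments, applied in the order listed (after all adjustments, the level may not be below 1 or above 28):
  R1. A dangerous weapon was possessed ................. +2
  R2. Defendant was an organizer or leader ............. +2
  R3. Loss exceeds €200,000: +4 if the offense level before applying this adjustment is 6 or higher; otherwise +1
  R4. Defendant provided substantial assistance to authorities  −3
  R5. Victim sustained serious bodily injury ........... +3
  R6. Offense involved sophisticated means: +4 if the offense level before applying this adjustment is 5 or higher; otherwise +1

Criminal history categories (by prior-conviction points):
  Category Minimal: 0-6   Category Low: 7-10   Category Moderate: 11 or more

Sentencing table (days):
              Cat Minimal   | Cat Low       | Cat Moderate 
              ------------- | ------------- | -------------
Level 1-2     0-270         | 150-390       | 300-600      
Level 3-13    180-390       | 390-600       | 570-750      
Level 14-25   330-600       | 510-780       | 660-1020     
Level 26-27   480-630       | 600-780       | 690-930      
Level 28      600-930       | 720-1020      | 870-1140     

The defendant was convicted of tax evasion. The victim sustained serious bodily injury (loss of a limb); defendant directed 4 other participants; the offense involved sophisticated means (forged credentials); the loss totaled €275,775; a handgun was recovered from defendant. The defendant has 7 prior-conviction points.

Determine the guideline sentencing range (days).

Base offense level for tax evasion: 6.
R1 applies: 6 + 2 = 8.
R2 applies: 8 + 2 = 10.
R3 applies (level before this adjustment is 10 ≥ 6, so +4): 10 + 4 = 14.
R4 does not apply.
R5 applies: 14 + 3 = 17.
R6 applies (level before this adjustment is 17 ≥ 5, so +4): 17 + 4 = 21.
Final offense level: 21.
Criminal history: 7 prior points → Category Low (7-10).
Level 21 falls in the 14-25 band.
Grid: Level 14-25 × Category Low = 510-780 days.

510-780 days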